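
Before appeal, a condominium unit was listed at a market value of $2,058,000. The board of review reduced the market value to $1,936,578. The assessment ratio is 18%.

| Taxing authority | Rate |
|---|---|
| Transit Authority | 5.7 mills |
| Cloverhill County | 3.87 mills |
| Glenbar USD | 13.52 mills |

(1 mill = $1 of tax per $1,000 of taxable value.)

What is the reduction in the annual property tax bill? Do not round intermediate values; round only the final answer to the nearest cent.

Old assessed value = $2,058,000 × 0.18 = $370,440
New assessed value = $1,936,578 × 0.18 = $348,584.04
Combined rate = 0.0057 + 0.00387 + 0.01352 = 0.02309
Old tax = $370,440 × 0.02309 = $8,553.4596
New tax = $348,584.04 × 0.02309 = $8,048.8054836
Reduction = $8,553.4596 − $8,048.8054836 = $504.6541164

$504.65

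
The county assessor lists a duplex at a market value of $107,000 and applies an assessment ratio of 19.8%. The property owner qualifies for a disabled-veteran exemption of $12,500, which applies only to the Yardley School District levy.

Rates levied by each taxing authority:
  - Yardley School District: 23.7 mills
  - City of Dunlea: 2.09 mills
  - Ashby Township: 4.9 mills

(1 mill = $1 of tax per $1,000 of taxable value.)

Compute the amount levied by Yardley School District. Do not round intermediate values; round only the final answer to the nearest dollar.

Assessed value = $107,000 × 0.198 = $21,186
Yardley School District taxable value = $21,186 − $12,500 = $8,686
Yardley School District levy = $8,686 × 0.0237 = $205.8582

$206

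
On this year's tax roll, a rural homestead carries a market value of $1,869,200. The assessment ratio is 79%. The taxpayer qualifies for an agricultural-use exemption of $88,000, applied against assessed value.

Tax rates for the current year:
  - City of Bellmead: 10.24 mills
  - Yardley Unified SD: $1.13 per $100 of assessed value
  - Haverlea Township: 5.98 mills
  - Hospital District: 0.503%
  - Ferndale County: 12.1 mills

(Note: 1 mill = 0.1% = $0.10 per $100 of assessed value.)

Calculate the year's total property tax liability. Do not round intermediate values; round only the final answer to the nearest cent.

Assessed value = $1,869,200 × 0.79 = $1,476,668
Taxable value = $1,476,668 − $88,000 = $1,388,668
City of Bellmead: $1,388,668 × 0.01024 = $14,219.96032
Yardley Unified SD: $1,388,668 × 0.0113 = $15,691.9484
Haverlea Township: $1,388,668 × 0.00598 = $8,304.23464
Hospital District: $1,388,668 × 0.00503 = $6,985.00004
Ferndale County: $1,388,668 × 0.0121 = $16,802.8828
Total = $62,004.0262

$62,004.03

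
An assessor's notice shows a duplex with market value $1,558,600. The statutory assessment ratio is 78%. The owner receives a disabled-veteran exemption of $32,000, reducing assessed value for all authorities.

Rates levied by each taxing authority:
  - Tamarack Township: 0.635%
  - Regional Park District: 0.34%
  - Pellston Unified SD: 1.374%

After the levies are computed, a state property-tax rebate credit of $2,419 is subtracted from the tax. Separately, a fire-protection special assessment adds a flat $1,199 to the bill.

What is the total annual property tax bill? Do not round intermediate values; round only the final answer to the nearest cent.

Assessed value = $1,558,600 × 0.78 = $1,215,708
Taxable value = $1,215,708 − $32,000 = $1,183,708
Tamarack Township: $1,183,708 × 0.00635 = $7,516.5458
Regional Park District: $1,183,708 × 0.0034 = $4,024.6072
Pellston Unified SD: $1,183,708 × 0.01374 = $16,264.14792
Levies subtotal = $27,805.30092
After credit = $27,805.30092 − $2,419 = $25,386.30092
Total = $25,386.30092 + $1,199 = $26,585.30092

$26,585.30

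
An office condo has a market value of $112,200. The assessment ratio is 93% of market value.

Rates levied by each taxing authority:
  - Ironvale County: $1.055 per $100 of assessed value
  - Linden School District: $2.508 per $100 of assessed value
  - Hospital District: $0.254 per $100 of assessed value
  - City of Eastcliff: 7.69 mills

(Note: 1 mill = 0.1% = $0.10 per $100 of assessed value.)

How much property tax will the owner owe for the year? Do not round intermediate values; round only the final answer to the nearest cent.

$4,785.31

Assessed value = $112,200 × 0.93 = $104,346
Ironvale County: $104,346 × 0.01055 = $1,100.8503
Linden School District: $104,346 × 0.02508 = $2,616.99768
Hospital District: $104,346 × 0.00254 = $265.03884
City of Eastcliff: $104,346 × 0.00769 = $802.42074
Total = $4,785.30756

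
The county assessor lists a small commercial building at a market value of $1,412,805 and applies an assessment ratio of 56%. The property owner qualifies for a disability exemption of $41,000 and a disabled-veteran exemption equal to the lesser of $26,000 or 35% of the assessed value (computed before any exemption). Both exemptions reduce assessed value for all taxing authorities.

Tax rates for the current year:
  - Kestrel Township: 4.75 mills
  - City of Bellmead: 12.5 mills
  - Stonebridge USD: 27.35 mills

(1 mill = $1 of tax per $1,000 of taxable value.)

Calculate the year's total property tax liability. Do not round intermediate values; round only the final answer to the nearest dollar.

$32,298

Assessed value = $1,412,805 × 0.56 = $791,170.8
Disabled-veteran exemption = min($26,000, 35% × $791,170.8) = min($26,000, $276,909.78) = $26,000 (dollar cap binds)
Taxable value = $791,170.8 − $41,000 − $26,000 = $724,170.8
Kestrel Township: $724,170.8 × 0.00475 = $3,439.8113
City of Bellmead: $724,170.8 × 0.0125 = $9,052.135
Stonebridge USD: $724,170.8 × 0.02735 = $19,806.07138
Total = $32,298.01768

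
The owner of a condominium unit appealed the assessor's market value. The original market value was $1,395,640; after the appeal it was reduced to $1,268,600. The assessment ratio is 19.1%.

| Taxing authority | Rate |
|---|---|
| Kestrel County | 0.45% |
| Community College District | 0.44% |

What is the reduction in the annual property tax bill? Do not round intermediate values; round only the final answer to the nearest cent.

Old assessed value = $1,395,640 × 0.191 = $266,567.24
New assessed value = $1,268,600 × 0.191 = $242,302.6
Combined rate = 0.0045 + 0.0044 = 0.0089
Old tax = $266,567.24 × 0.0089 = $2,372.448436
New tax = $242,302.6 × 0.0089 = $2,156.49314
Reduction = $2,372.448436 − $2,156.49314 = $215.955296

$215.96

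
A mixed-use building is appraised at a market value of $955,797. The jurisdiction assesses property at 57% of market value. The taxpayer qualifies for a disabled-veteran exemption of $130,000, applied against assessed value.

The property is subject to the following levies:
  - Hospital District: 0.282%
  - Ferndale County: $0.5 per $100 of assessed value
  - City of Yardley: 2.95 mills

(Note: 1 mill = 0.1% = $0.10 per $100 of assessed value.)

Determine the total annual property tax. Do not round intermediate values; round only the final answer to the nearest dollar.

Assessed value = $955,797 × 0.57 = $544,804.29
Taxable value = $544,804.29 − $130,000 = $414,804.29
Hospital District: $414,804.29 × 0.00282 = $1,169.7480978
Ferndale County: $414,804.29 × 0.005 = $2,074.02145
City of Yardley: $414,804.29 × 0.00295 = $1,223.6726555
Total = $4,467.4422033

$4,467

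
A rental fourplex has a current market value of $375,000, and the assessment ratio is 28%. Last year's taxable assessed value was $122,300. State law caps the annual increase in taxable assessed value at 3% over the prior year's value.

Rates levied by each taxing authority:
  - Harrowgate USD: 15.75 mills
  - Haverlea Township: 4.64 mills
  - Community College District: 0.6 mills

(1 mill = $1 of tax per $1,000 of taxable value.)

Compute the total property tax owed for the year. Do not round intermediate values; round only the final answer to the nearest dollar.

Uncapped assessed value = $375,000 × 0.28 = $105,000
Cap limit = $122,300 × 1.03 = $125,969
Taxable assessed value = min($105,000, $125,969) = $105,000 (cap does not bind)
Harrowgate USD: $105,000 × 0.01575 = $1,653.75
Haverlea Township: $105,000 × 0.00464 = $487.2
Community College District: $105,000 × 0.0006 = $63
Total = $2,203.95

$2,204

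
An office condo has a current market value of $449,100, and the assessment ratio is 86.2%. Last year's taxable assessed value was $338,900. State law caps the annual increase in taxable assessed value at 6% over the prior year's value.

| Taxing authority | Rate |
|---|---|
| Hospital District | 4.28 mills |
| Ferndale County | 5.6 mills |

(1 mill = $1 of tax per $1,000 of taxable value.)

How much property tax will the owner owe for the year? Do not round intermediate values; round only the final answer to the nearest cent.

Uncapped assessed value = $449,100 × 0.862 = $387,124.2
Cap limit = $338,900 × 1.06 = $359,234
Taxable assessed value = min($387,124.2, $359,234) = $359,234 (cap binds)
Hospital District: $359,234 × 0.00428 = $1,537.52152
Ferndale County: $359,234 × 0.0056 = $2,011.7104
Total = $3,549.23192

$3,549.23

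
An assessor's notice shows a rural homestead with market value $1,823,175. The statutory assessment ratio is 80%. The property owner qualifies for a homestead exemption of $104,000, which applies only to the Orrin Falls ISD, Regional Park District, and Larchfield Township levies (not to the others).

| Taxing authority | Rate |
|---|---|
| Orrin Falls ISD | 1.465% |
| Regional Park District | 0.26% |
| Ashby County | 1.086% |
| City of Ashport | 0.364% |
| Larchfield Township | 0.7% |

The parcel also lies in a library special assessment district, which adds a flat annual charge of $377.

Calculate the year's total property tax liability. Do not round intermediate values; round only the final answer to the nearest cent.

Assessed value = $1,823,175 × 0.8 = $1,458,540
Orrin Falls ISD: ($1,458,540 − $104,000) × 0.01465 = $1,354,540 × 0.01465 = $19,844.011
Regional Park District: ($1,458,540 − $104,000) × 0.0026 = $1,354,540 × 0.0026 = $3,521.804
Ashby County: $1,458,540 × 0.01086 = $15,839.7444
City of Ashport: $1,458,540 × 0.00364 = $5,309.0856
Larchfield Township: ($1,458,540 − $104,000) × 0.007 = $1,354,540 × 0.007 = $9,481.78
Levies subtotal = $53,996.425
Total = $53,996.425 + $377 = $54,373.425

$54,373.43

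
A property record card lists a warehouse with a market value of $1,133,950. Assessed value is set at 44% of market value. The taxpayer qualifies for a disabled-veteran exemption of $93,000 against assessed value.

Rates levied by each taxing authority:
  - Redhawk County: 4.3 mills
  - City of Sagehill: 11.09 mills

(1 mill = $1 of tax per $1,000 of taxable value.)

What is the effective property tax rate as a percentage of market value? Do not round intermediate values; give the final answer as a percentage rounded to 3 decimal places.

0.551%

Assessed value = $1,133,950 × 0.44 = $498,938
Taxable value = $498,938 − $93,000 = $405,938
Redhawk County: $405,938 × 0.0043 = $1,745.5334
City of Sagehill: $405,938 × 0.01109 = $4,501.85242
Total tax = $6,247.38582
Effective rate = $6,247.38582 ÷ $1,133,950 = 0.551% of market value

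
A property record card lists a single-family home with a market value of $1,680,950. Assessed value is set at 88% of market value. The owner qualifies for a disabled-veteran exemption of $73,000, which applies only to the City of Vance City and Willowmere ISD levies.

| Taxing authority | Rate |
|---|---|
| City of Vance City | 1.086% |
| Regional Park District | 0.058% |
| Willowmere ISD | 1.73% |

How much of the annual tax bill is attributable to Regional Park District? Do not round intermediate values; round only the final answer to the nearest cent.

$857.96

Assessed value = $1,680,950 × 0.88 = $1,479,236
Regional Park District taxable value = $1,479,236 (exemption does not apply)
Regional Park District levy = $1,479,236 × 0.00058 = $857.95688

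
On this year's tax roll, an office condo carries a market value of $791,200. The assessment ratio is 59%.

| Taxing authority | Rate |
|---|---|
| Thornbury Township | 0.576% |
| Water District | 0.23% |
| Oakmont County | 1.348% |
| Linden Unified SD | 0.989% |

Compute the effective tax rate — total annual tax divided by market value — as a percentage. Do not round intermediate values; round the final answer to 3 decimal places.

Assessed value = $791,200 × 0.59 = $466,808
Thornbury Township: $466,808 × 0.00576 = $2,688.81408
Water District: $466,808 × 0.0023 = $1,073.6584
Oakmont County: $466,808 × 0.01348 = $6,292.57184
Linden Unified SD: $466,808 × 0.00989 = $4,616.73112
Total tax = $14,671.77544
Effective rate = $14,671.77544 ÷ $791,200 = 1.854% of market value

1.854%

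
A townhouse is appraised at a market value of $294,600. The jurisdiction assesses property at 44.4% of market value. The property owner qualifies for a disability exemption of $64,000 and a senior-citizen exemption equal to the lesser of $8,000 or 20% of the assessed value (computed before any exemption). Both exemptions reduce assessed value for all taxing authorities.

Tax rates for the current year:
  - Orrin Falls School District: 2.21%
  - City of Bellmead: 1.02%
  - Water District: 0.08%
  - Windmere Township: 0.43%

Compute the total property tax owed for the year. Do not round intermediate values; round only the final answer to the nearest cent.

$2,199.21

Assessed value = $294,600 × 0.444 = $130,802.4
Senior-citizen exemption = min($8,000, 20% × $130,802.4) = min($8,000, $26,160.48) = $8,000 (dollar cap binds)
Taxable value = $130,802.4 − $64,000 − $8,000 = $58,802.4
Orrin Falls School District: $58,802.4 × 0.0221 = $1,299.53304
City of Bellmead: $58,802.4 × 0.0102 = $599.78448
Water District: $58,802.4 × 0.0008 = $47.04192
Windmere Township: $58,802.4 × 0.0043 = $252.85032
Total = $2,199.20976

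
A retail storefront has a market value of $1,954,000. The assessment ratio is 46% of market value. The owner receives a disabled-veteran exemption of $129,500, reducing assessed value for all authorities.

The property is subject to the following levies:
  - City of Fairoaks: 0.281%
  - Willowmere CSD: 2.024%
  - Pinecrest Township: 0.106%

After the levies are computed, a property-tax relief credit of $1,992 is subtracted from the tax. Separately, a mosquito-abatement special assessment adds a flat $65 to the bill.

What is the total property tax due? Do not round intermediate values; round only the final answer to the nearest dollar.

Assessed value = $1,954,000 × 0.46 = $898,840
Taxable value = $898,840 − $129,500 = $769,340
City of Fairoaks: $769,340 × 0.00281 = $2,161.8454
Willowmere CSD: $769,340 × 0.02024 = $15,571.4416
Pinecrest Township: $769,340 × 0.00106 = $815.5004
Levies subtotal = $18,548.7874
After credit = $18,548.7874 − $1,992 = $16,556.7874
Total = $16,556.7874 + $65 = $16,621.7874

$16,622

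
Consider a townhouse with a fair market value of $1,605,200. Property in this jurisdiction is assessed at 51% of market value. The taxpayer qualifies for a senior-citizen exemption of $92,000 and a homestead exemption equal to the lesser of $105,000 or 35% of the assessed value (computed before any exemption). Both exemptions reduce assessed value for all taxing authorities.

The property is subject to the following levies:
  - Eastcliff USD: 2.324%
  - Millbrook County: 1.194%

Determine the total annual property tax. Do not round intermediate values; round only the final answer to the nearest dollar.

$21,870

Assessed value = $1,605,200 × 0.51 = $818,652
Homestead exemption = min($105,000, 35% × $818,652) = min($105,000, $286,528.2) = $105,000 (dollar cap binds)
Taxable value = $818,652 − $92,000 − $105,000 = $621,652
Eastcliff USD: $621,652 × 0.02324 = $14,447.19248
Millbrook County: $621,652 × 0.01194 = $7,422.52488
Total = $21,869.71736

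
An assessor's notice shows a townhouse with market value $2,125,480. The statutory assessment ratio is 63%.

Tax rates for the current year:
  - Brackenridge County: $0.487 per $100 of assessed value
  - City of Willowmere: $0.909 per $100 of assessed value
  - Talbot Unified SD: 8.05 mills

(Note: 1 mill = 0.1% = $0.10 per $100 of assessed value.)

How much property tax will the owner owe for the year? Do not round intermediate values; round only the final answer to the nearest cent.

$29,472.54

Assessed value = $2,125,480 × 0.63 = $1,339,052.4
Brackenridge County: $1,339,052.4 × 0.00487 = $6,521.185188
City of Willowmere: $1,339,052.4 × 0.00909 = $12,171.986316
Talbot Unified SD: $1,339,052.4 × 0.00805 = $10,779.37182
Total = $29,472.543324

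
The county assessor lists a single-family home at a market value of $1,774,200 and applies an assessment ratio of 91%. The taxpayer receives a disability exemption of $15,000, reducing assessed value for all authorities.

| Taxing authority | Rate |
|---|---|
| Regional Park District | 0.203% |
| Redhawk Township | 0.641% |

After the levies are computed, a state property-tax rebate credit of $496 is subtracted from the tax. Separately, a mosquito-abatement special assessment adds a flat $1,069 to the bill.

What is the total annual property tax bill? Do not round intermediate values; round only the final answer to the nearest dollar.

Assessed value = $1,774,200 × 0.91 = $1,614,522
Taxable value = $1,614,522 − $15,000 = $1,599,522
Regional Park District: $1,599,522 × 0.00203 = $3,247.02966
Redhawk Township: $1,599,522 × 0.00641 = $10,252.93602
Levies subtotal = $13,499.96568
After credit = $13,499.96568 − $496 = $13,003.96568
Total = $13,003.96568 + $1,069 = $14,072.96568

$14,073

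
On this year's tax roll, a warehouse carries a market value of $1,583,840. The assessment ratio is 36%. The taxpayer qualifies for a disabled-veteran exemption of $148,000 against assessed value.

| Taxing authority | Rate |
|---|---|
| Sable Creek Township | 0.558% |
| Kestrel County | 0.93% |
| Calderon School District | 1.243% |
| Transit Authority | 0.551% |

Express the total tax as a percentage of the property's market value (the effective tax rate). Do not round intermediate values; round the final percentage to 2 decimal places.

Assessed value = $1,583,840 × 0.36 = $570,182.4
Taxable value = $570,182.4 − $148,000 = $422,182.4
Sable Creek Township: $422,182.4 × 0.00558 = $2,355.777792
Kestrel County: $422,182.4 × 0.0093 = $3,926.29632
Calderon School District: $422,182.4 × 0.01243 = $5,247.727232
Transit Authority: $422,182.4 × 0.00551 = $2,326.225024
Total tax = $13,856.026368
Effective rate = $13,856.026368 ÷ $1,583,840 = 0.87% of market value

0.87%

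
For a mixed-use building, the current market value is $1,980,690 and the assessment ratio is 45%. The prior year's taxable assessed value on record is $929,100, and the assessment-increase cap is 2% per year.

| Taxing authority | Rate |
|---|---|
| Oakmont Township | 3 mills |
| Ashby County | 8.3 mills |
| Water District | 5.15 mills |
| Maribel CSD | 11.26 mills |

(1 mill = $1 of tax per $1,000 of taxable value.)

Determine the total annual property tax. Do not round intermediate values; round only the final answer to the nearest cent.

Uncapped assessed value = $1,980,690 × 0.45 = $891,310.5
Cap limit = $929,100 × 1.02 = $947,682
Taxable assessed value = min($891,310.5, $947,682) = $891,310.5 (cap does not bind)
Oakmont Township: $891,310.5 × 0.003 = $2,673.9315
Ashby County: $891,310.5 × 0.0083 = $7,397.87715
Water District: $891,310.5 × 0.00515 = $4,590.249075
Maribel CSD: $891,310.5 × 0.01126 = $10,036.15623
Total = $24,698.213955

$24,698.21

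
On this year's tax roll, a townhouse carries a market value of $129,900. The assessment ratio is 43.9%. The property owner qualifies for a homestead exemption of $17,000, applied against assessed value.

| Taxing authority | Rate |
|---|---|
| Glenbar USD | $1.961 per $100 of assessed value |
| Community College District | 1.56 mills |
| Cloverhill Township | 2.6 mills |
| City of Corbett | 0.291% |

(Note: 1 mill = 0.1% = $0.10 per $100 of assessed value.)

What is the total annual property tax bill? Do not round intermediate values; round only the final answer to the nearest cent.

Assessed value = $129,900 × 0.439 = $57,026.1
Taxable value = $57,026.1 − $17,000 = $40,026.1
Glenbar USD: $40,026.1 × 0.01961 = $784.911821
Community College District: $40,026.1 × 0.00156 = $62.440716
Cloverhill Township: $40,026.1 × 0.0026 = $104.06786
City of Corbett: $40,026.1 × 0.00291 = $116.475951
Total = $1,067.896348

$1,067.90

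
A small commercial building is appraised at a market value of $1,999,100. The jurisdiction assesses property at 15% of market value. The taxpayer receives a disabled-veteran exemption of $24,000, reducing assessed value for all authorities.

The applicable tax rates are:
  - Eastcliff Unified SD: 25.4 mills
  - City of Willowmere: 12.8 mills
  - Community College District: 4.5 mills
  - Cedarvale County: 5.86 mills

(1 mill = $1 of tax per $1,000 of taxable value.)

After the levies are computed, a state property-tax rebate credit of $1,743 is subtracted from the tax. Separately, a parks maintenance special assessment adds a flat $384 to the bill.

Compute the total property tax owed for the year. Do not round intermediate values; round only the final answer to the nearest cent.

Assessed value = $1,999,100 × 0.15 = $299,865
Taxable value = $299,865 − $24,000 = $275,865
Eastcliff Unified SD: $275,865 × 0.0254 = $7,006.971
City of Willowmere: $275,865 × 0.0128 = $3,531.072
Community College District: $275,865 × 0.0045 = $1,241.3925
Cedarvale County: $275,865 × 0.00586 = $1,616.5689
Levies subtotal = $13,396.0044
After credit = $13,396.0044 − $1,743 = $11,653.0044
Total = $11,653.0044 + $384 = $12,037.0044

$12,037.00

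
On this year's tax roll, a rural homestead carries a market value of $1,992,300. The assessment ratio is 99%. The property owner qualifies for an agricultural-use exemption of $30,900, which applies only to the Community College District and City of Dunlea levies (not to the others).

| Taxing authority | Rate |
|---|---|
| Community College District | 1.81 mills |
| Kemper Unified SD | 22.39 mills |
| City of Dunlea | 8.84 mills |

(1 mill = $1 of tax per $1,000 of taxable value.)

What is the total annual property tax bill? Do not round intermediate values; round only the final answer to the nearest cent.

Assessed value = $1,992,300 × 0.99 = $1,972,377
Community College District: ($1,972,377 − $30,900) × 0.00181 = $1,941,477 × 0.00181 = $3,514.07337
Kemper Unified SD: $1,972,377 × 0.02239 = $44,161.52103
City of Dunlea: ($1,972,377 − $30,900) × 0.00884 = $1,941,477 × 0.00884 = $17,162.65668
Total = $64,838.25108

$64,838.25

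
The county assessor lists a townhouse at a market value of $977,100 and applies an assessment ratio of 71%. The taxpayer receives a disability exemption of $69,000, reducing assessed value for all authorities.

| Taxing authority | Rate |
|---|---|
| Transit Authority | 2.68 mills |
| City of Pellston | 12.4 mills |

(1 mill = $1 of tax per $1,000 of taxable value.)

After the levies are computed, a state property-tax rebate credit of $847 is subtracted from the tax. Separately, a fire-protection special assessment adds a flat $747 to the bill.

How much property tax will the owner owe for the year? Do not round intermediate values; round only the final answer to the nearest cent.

Assessed value = $977,100 × 0.71 = $693,741
Taxable value = $693,741 − $69,000 = $624,741
Transit Authority: $624,741 × 0.00268 = $1,674.30588
City of Pellston: $624,741 × 0.0124 = $7,746.7884
Levies subtotal = $9,421.09428
After credit = $9,421.09428 − $847 = $8,574.09428
Total = $8,574.09428 + $747 = $9,321.09428

$9,321.09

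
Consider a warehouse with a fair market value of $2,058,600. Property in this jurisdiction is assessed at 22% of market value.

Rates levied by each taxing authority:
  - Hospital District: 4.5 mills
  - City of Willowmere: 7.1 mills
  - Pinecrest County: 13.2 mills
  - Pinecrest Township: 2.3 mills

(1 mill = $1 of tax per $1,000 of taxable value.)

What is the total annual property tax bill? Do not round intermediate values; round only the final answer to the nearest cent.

$12,273.37

Assessed value = $2,058,600 × 0.22 = $452,892
Hospital District: $452,892 × 0.0045 = $2,038.014
City of Willowmere: $452,892 × 0.0071 = $3,215.5332
Pinecrest County: $452,892 × 0.0132 = $5,978.1744
Pinecrest Township: $452,892 × 0.0023 = $1,041.6516
Total = $2,038.014 + $3,215.5332 + $5,978.1744 + $1,041.6516 = $12,273.3732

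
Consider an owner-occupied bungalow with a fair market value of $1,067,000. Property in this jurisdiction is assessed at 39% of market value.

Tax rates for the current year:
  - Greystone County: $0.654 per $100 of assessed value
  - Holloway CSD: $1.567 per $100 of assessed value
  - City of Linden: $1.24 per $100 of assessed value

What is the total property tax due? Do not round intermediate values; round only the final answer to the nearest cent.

$14,402.26

Assessed value = $1,067,000 × 0.39 = $416,130
Greystone County: $416,130 × 0.00654 = $2,721.4902
Holloway CSD: $416,130 × 0.01567 = $6,520.7571
City of Linden: $416,130 × 0.0124 = $5,160.012
Total = $2,721.4902 + $6,520.7571 + $5,160.012 = $14,402.2593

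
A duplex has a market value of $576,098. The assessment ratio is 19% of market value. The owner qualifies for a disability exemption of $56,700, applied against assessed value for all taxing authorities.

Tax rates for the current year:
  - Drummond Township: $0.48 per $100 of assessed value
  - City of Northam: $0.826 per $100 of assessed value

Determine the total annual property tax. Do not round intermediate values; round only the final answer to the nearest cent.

Assessed value = $576,098 × 0.19 = $109,458.62
Taxable value = $109,458.62 − $56,700 = $52,758.62
Drummond Township: $52,758.62 × 0.0048 = $253.241376
City of Northam: $52,758.62 × 0.00826 = $435.7862012
Total = $253.241376 + $435.7862012 = $689.0275772

$689.03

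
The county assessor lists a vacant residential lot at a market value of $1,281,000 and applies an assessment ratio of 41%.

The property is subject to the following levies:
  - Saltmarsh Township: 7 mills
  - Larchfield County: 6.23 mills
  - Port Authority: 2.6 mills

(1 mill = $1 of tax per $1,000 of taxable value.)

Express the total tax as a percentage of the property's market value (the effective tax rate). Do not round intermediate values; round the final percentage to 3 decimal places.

Assessed value = $1,281,000 × 0.41 = $525,210
Saltmarsh Township: $525,210 × 0.007 = $3,676.47
Larchfield County: $525,210 × 0.00623 = $3,272.0583
Port Authority: $525,210 × 0.0026 = $1,365.546
Total tax = $8,314.0743
Effective rate = $8,314.0743 ÷ $1,281,000 = 0.649% of market value

0.649%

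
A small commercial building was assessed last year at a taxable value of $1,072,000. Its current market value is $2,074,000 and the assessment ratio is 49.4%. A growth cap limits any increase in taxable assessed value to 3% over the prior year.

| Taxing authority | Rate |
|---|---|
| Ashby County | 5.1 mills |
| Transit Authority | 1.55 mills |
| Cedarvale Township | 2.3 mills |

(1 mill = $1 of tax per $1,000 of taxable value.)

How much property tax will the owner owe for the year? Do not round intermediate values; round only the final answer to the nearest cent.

$9,169.78

Uncapped assessed value = $2,074,000 × 0.494 = $1,024,556
Cap limit = $1,072,000 × 1.03 = $1,104,160
Taxable assessed value = min($1,024,556, $1,104,160) = $1,024,556 (cap does not bind)
Ashby County: $1,024,556 × 0.0051 = $5,225.2356
Transit Authority: $1,024,556 × 0.00155 = $1,588.0618
Cedarvale Township: $1,024,556 × 0.0023 = $2,356.4788
Total = $9,169.7762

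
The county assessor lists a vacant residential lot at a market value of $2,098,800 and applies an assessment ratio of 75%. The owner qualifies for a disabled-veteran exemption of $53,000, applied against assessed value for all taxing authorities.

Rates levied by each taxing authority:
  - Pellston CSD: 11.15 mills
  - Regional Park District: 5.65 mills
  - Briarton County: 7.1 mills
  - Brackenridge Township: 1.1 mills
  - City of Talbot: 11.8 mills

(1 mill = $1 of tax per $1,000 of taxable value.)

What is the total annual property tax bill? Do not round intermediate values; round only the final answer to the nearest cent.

Assessed value = $2,098,800 × 0.75 = $1,574,100
Taxable value = $1,574,100 − $53,000 = $1,521,100
Pellston CSD: $1,521,100 × 0.01115 = $16,960.265
Regional Park District: $1,521,100 × 0.00565 = $8,594.215
Briarton County: $1,521,100 × 0.0071 = $10,799.81
Brackenridge Township: $1,521,100 × 0.0011 = $1,673.21
City of Talbot: $1,521,100 × 0.0118 = $17,948.98
Total = $16,960.265 + $8,594.215 + $10,799.81 + $1,673.21 + $17,948.98 = $55,976.48

$55,976.48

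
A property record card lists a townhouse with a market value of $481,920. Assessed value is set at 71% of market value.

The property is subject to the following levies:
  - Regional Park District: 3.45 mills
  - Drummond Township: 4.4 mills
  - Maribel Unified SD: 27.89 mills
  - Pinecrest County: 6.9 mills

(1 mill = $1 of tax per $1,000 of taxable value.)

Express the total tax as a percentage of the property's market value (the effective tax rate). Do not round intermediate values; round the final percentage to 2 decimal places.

Assessed value = $481,920 × 0.71 = $342,163.2
Regional Park District: $342,163.2 × 0.00345 = $1,180.46304
Drummond Township: $342,163.2 × 0.0044 = $1,505.51808
Maribel Unified SD: $342,163.2 × 0.02789 = $9,542.931648
Pinecrest County: $342,163.2 × 0.0069 = $2,360.92608
Total tax = $14,589.838848
Effective rate = $14,589.838848 ÷ $481,920 = 3.03% of market value

3.03%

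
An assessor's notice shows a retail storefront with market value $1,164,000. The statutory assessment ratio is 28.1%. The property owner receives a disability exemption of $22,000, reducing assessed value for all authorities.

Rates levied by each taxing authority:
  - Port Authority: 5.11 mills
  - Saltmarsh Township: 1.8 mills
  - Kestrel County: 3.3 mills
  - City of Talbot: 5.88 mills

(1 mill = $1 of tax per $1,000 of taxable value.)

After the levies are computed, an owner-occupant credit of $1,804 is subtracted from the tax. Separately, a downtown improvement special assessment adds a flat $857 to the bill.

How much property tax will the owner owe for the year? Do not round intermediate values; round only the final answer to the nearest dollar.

Assessed value = $1,164,000 × 0.281 = $327,084
Taxable value = $327,084 − $22,000 = $305,084
Port Authority: $305,084 × 0.00511 = $1,558.97924
Saltmarsh Township: $305,084 × 0.0018 = $549.1512
Kestrel County: $305,084 × 0.0033 = $1,006.7772
City of Talbot: $305,084 × 0.00588 = $1,793.89392
Levies subtotal = $4,908.80156
After credit = $4,908.80156 − $1,804 = $3,104.80156
Total = $3,104.80156 + $857 = $3,961.80156

$3,962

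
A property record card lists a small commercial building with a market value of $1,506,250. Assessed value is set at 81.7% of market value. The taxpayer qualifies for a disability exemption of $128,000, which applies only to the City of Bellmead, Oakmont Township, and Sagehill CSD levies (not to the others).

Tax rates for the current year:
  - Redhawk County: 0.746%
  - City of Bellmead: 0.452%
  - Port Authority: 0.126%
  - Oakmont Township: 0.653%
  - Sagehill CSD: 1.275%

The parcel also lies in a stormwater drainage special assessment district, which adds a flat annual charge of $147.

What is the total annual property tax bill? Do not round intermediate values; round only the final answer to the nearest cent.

Assessed value = $1,506,250 × 0.817 = $1,230,606.25
Redhawk County: $1,230,606.25 × 0.00746 = $9,180.322625
City of Bellmead: ($1,230,606.25 − $128,000) × 0.00452 = $1,102,606.25 × 0.00452 = $4,983.78025
Port Authority: $1,230,606.25 × 0.00126 = $1,550.563875
Oakmont Township: ($1,230,606.25 − $128,000) × 0.00653 = $1,102,606.25 × 0.00653 = $7,200.0188125
Sagehill CSD: ($1,230,606.25 − $128,000) × 0.01275 = $1,102,606.25 × 0.01275 = $14,058.2296875
Levies subtotal = $36,972.91525
Total = $36,972.91525 + $147 = $37,119.91525

$37,119.92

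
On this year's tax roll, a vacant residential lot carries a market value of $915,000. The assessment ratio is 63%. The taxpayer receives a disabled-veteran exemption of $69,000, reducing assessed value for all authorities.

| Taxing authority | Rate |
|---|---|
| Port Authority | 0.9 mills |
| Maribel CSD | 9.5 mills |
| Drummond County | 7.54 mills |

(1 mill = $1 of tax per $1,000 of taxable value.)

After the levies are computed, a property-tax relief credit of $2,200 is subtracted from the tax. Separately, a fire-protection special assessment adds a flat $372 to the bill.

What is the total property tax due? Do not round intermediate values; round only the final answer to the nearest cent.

$7,275.65

Assessed value = $915,000 × 0.63 = $576,450
Taxable value = $576,450 − $69,000 = $507,450
Port Authority: $507,450 × 0.0009 = $456.705
Maribel CSD: $507,450 × 0.0095 = $4,820.775
Drummond County: $507,450 × 0.00754 = $3,826.173
Levies subtotal = $9,103.653
After credit = $9,103.653 − $2,200 = $6,903.653
Total = $6,903.653 + $372 = $7,275.653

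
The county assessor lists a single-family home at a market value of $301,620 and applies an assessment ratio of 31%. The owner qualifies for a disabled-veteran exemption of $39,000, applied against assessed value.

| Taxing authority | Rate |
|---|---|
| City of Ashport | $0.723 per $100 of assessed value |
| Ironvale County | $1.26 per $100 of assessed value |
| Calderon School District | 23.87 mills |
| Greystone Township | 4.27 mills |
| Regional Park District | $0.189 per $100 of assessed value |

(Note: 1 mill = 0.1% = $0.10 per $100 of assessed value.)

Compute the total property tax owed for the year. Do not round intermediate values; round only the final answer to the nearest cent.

$2,717.48

Assessed value = $301,620 × 0.31 = $93,502.2
Taxable value = $93,502.2 − $39,000 = $54,502.2
City of Ashport: $54,502.2 × 0.00723 = $394.050906
Ironvale County: $54,502.2 × 0.0126 = $686.72772
Calderon School District: $54,502.2 × 0.02387 = $1,300.967514
Greystone Township: $54,502.2 × 0.00427 = $232.724394
Regional Park District: $54,502.2 × 0.00189 = $103.009158
Total = $2,717.479692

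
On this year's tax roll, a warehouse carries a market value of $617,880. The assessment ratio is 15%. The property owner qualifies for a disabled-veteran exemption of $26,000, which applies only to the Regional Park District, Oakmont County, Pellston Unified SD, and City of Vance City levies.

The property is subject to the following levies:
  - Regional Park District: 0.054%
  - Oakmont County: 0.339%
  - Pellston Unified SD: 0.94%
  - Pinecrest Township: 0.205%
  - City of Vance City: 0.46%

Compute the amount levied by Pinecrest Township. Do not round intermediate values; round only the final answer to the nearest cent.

Assessed value = $617,880 × 0.15 = $92,682
Pinecrest Township taxable value = $92,682 (exemption does not apply)
Pinecrest Township levy = $92,682 × 0.00205 = $189.9981

$190.00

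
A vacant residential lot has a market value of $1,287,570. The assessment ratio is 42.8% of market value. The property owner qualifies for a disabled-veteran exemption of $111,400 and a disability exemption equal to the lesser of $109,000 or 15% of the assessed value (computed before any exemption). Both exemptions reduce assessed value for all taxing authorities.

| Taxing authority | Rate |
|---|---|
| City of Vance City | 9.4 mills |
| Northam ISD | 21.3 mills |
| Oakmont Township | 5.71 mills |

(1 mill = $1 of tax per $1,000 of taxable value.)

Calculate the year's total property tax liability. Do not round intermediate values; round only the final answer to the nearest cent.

$12,999.02

Assessed value = $1,287,570 × 0.428 = $551,079.96
Disability exemption = min($109,000, 15% × $551,079.96) = min($109,000, $82,661.994) = $82,661.994 (percentage binds)
Taxable value = $551,079.96 − $111,400 − $82,661.994 = $357,017.966
City of Vance City: $357,017.966 × 0.0094 = $3,355.9688804
Northam ISD: $357,017.966 × 0.0213 = $7,604.4826758
Oakmont Township: $357,017.966 × 0.00571 = $2,038.57258586
Total = $12,999.02414206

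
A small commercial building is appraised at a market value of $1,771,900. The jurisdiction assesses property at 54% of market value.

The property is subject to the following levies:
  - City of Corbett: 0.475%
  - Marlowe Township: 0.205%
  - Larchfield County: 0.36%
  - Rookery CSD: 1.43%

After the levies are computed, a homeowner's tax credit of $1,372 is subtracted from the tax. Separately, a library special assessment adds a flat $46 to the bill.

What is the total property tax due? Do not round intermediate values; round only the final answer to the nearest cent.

Assessed value = $1,771,900 × 0.54 = $956,826
City of Corbett: $956,826 × 0.00475 = $4,544.9235
Marlowe Township: $956,826 × 0.00205 = $1,961.4933
Larchfield County: $956,826 × 0.0036 = $3,444.5736
Rookery CSD: $956,826 × 0.0143 = $13,682.6118
Levies subtotal = $23,633.6022
After credit = $23,633.6022 − $1,372 = $22,261.6022
Total = $22,261.6022 + $46 = $22,307.6022

$22,307.60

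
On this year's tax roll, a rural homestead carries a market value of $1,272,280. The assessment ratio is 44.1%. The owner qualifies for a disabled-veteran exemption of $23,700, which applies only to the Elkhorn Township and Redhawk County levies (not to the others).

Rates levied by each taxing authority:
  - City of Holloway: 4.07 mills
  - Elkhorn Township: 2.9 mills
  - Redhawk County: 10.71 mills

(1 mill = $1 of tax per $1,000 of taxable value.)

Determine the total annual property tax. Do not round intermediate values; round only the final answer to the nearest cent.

$9,597.26

Assessed value = $1,272,280 × 0.441 = $561,075.48
City of Holloway: $561,075.48 × 0.00407 = $2,283.5772036
Elkhorn Township: ($561,075.48 − $23,700) × 0.0029 = $537,375.48 × 0.0029 = $1,558.388892
Redhawk County: ($561,075.48 − $23,700) × 0.01071 = $537,375.48 × 0.01071 = $5,755.2913908
Total = $9,597.2574864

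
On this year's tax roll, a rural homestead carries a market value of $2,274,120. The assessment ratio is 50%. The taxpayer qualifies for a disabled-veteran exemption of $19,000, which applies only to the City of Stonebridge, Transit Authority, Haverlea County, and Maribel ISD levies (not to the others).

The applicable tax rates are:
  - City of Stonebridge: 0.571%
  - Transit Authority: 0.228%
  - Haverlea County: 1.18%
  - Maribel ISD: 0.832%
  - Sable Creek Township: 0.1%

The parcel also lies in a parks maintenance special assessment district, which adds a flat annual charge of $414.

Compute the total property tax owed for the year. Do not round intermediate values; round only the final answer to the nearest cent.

$32,979.73

Assessed value = $2,274,120 × 0.5 = $1,137,060
City of Stonebridge: ($1,137,060 − $19,000) × 0.00571 = $1,118,060 × 0.00571 = $6,384.1226
Transit Authority: ($1,137,060 − $19,000) × 0.00228 = $1,118,060 × 0.00228 = $2,549.1768
Haverlea County: ($1,137,060 − $19,000) × 0.0118 = $1,118,060 × 0.0118 = $13,193.108
Maribel ISD: ($1,137,060 − $19,000) × 0.00832 = $1,118,060 × 0.00832 = $9,302.2592
Sable Creek Township: $1,137,060 × 0.001 = $1,137.06
Levies subtotal = $32,565.7266
Total = $32,565.7266 + $414 = $32,979.7266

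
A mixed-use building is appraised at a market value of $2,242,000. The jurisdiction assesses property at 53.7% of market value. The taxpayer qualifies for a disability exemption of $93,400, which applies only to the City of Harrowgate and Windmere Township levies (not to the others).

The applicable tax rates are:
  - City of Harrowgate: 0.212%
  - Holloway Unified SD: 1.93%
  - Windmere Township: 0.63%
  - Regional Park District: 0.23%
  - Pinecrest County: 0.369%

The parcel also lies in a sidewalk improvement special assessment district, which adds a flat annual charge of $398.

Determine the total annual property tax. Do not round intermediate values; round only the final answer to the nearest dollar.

$40,197

Assessed value = $2,242,000 × 0.537 = $1,203,954
City of Harrowgate: ($1,203,954 − $93,400) × 0.00212 = $1,110,554 × 0.00212 = $2,354.37448
Holloway Unified SD: $1,203,954 × 0.0193 = $23,236.3122
Windmere Township: ($1,203,954 − $93,400) × 0.0063 = $1,110,554 × 0.0063 = $6,996.4902
Regional Park District: $1,203,954 × 0.0023 = $2,769.0942
Pinecrest County: $1,203,954 × 0.00369 = $4,442.59026
Levies subtotal = $39,798.86134
Total = $39,798.86134 + $398 = $40,196.86134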